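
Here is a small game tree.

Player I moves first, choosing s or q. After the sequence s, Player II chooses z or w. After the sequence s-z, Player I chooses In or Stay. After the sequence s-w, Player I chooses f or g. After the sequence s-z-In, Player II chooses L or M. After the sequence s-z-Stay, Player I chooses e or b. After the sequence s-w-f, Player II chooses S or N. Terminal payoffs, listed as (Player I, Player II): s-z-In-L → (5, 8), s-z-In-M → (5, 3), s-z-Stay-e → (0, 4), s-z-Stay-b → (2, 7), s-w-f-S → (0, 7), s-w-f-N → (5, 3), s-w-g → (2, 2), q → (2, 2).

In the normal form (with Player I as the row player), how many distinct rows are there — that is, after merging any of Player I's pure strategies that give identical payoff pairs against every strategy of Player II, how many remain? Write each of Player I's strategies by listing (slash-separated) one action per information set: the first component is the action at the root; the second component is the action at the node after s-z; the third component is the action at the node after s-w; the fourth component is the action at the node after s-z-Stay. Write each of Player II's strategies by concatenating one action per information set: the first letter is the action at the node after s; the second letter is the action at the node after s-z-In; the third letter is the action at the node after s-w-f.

7

Player I has 16 pure strategies: s/In/f/e, s/In/f/b, s/In/g/e, s/In/g/b, s/Stay/f/e, s/Stay/f/b, s/Stay/g/e, s/Stay/g/b, q/In/f/e, q/In/f/b, q/In/g/e, q/In/g/b, q/Stay/f/e, q/Stay/f/b, q/Stay/g/e, q/Stay/g/b. Columns: zLS, zLN, zMS, zMN, wLS, wLN, wMS, wMN.
{s/In/f/e, s/In/f/b} → row (5,8) (5,8) (5,3) (5,3) (0,7) (5,3) (0,7) (5,3)
{s/In/g/e, s/In/g/b} → row (5,8) (5,8) (5,3) (5,3) (2,2) (2,2) (2,2) (2,2)
{s/Stay/f/e} → row (0,4) (0,4) (0,4) (0,4) (0,7) (5,3) (0,7) (5,3)
{s/Stay/f/b} → row (2,7) (2,7) (2,7) (2,7) (0,7) (5,3) (0,7) (5,3)
{s/Stay/g/e} → row (0,4) (0,4) (0,4) (0,4) (2,2) (2,2) (2,2) (2,2)
{s/Stay/g/b} → row (2,7) (2,7) (2,7) (2,7) (2,2) (2,2) (2,2) (2,2)
{q/In/f/e, q/In/f/b, q/In/g/e, q/In/g/b, q/Stay/f/e, q/Stay/f/b, q/Stay/g/e, q/Stay/g/b} → row (2,2) (2,2) (2,2) (2,2) (2,2) (2,2) (2,2) (2,2)
That's 7 distinct rows out of 16 strategies.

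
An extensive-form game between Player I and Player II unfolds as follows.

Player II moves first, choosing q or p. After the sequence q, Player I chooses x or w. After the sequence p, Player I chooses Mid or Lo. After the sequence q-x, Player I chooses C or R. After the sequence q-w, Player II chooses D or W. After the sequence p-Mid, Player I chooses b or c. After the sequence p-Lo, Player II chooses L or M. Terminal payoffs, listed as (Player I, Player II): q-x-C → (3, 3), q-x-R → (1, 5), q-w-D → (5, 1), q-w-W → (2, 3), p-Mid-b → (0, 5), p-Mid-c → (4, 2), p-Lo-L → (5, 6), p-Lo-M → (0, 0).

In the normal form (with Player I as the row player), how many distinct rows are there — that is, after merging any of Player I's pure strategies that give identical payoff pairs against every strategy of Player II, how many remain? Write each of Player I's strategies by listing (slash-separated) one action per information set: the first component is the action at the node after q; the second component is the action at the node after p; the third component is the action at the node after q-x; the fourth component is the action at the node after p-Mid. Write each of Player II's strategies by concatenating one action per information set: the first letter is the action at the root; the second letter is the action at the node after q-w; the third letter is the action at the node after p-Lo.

9

Player I has 16 pure strategies: x/Mid/C/b, x/Mid/C/c, x/Mid/R/b, x/Mid/R/c, x/Lo/C/b, x/Lo/C/c, x/Lo/R/b, x/Lo/R/c, w/Mid/C/b, w/Mid/C/c, w/Mid/R/b, w/Mid/R/c, w/Lo/C/b, w/Lo/C/c, w/Lo/R/b, w/Lo/R/c. Columns: qDL, qDM, qWL, qWM, pDL, pDM, pWL, pWM.
{x/Mid/C/b} → row (3,3) (3,3) (3,3) (3,3) (0,5) (0,5) (0,5) (0,5)
{x/Mid/C/c} → row (3,3) (3,3) (3,3) (3,3) (4,2) (4,2) (4,2) (4,2)
{x/Mid/R/b} → row (1,5) (1,5) (1,5) (1,5) (0,5) (0,5) (0,5) (0,5)
{x/Mid/R/c} → row (1,5) (1,5) (1,5) (1,5) (4,2) (4,2) (4,2) (4,2)
{x/Lo/C/b, x/Lo/C/c} → row (3,3) (3,3) (3,3) (3,3) (5,6) (0,0) (5,6) (0,0)
{x/Lo/R/b, x/Lo/R/c} → row (1,5) (1,5) (1,5) (1,5) (5,6) (0,0) (5,6) (0,0)
{w/Mid/C/b, w/Mid/R/b} → row (5,1) (5,1) (2,3) (2,3) (0,5) (0,5) (0,5) (0,5)
{w/Mid/C/c, w/Mid/R/c} → row (5,1) (5,1) (2,3) (2,3) (4,2) (4,2) (4,2) (4,2)
{w/Lo/C/b, w/Lo/C/c, w/Lo/R/b, w/Lo/R/c} → row (5,1) (5,1) (2,3) (2,3) (5,6) (0,0) (5,6) (0,0)
That's 9 distinct rows out of 16 strategies.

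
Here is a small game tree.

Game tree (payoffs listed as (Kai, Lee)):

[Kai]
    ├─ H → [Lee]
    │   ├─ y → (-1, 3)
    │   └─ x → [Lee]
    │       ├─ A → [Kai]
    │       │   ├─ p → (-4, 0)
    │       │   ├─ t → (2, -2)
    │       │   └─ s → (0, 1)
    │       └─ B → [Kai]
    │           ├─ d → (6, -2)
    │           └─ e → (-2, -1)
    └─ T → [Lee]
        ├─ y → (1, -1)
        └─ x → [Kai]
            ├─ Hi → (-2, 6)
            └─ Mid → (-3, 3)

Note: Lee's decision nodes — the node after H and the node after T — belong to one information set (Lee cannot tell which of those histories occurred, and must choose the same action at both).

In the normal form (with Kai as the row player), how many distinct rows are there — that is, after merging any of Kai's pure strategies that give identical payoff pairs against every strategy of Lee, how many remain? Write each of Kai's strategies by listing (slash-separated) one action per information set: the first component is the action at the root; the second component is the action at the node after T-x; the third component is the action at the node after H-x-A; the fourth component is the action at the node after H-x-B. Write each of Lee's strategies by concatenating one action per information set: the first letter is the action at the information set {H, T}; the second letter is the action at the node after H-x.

8

Kai has 24 pure strategies: H/Hi/p/d, H/Hi/p/e, H/Hi/t/d, H/Hi/t/e, H/Hi/s/d, H/Hi/s/e, H/Mid/p/d, H/Mid/p/e, H/Mid/t/d, H/Mid/t/e, H/Mid/s/d, H/Mid/s/e, T/Hi/p/d, T/Hi/p/e, T/Hi/t/d, T/Hi/t/e, T/Hi/s/d, T/Hi/s/e, T/Mid/p/d, T/Mid/p/e, T/Mid/t/d, T/Mid/t/e, T/Mid/s/d, T/Mid/s/e. Columns: yA, yB, xA, xB.
{H/Hi/p/d, H/Mid/p/d} → row (-1,3) (-1,3) (-4,0) (6,-2)
{H/Hi/p/e, H/Mid/p/e} → row (-1,3) (-1,3) (-4,0) (-2,-1)
{H/Hi/t/d, H/Mid/t/d} → row (-1,3) (-1,3) (2,-2) (6,-2)
{H/Hi/t/e, H/Mid/t/e} → row (-1,3) (-1,3) (2,-2) (-2,-1)
{H/Hi/s/d, H/Mid/s/d} → row (-1,3) (-1,3) (0,1) (6,-2)
{H/Hi/s/e, H/Mid/s/e} → row (-1,3) (-1,3) (0,1) (-2,-1)
{T/Hi/p/d, T/Hi/p/e, T/Hi/t/d, T/Hi/t/e, T/Hi/s/d, T/Hi/s/e} → row (1,-1) (1,-1) (-2,6) (-2,6)
{T/Mid/p/d, T/Mid/p/e, T/Mid/t/d, T/Mid/t/e, T/Mid/s/d, T/Mid/s/e} → row (1,-1) (1,-1) (-3,3) (-3,3)
That's 8 distinct rows out of 24 strategies.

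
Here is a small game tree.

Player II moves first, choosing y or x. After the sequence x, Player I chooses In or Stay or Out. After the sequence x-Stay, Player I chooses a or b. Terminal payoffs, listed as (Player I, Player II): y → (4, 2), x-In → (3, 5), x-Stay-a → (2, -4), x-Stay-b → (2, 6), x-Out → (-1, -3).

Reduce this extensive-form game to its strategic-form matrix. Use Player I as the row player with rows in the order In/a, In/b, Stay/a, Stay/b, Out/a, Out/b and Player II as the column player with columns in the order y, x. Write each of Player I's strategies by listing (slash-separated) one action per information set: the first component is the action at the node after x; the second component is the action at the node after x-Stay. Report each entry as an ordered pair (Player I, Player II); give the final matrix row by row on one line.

In/a: (4,2) (3,5) | In/b: (4,2) (3,5) | Stay/a: (4,2) (2,-4) | Stay/b: (4,2) (2,6) | Out/a: (4,2) (-1,-3) | Out/b: (4,2) (-1,-3)

              y        x
  In/a    (4,2)    (3,5)
  In/b    (4,2)    (3,5)
Stay/a    (4,2)   (2,-4)
Stay/b    (4,2)    (2,6)
 Out/a    (4,2)  (-1,-3)
 Out/b    (4,2)  (-1,-3)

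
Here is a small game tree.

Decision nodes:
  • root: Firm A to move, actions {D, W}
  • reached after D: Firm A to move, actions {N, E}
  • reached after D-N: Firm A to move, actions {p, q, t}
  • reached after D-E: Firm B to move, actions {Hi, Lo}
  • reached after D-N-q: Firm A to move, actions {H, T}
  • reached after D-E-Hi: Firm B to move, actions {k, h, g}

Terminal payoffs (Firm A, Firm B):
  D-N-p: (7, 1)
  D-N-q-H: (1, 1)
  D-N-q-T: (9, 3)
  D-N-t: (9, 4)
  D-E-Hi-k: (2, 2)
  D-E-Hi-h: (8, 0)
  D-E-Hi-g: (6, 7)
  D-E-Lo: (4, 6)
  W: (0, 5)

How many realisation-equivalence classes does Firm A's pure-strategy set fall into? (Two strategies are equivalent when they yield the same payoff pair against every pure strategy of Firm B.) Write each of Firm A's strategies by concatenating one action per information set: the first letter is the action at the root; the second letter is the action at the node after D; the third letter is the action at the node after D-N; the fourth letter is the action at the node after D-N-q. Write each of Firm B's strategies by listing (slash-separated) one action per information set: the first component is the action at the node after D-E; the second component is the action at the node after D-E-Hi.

Firm A has 24 pure strategies: DNpH, DNpT, DNqH, DNqT, DNtH, DNtT, DEpH, DEpT, DEqH, DEqT, DEtH, DEtT, WNpH, WNpT, WNqH, WNqT, WNtH, WNtT, WEpH, WEpT, WEqH, WEqT, WEtH, WEtT. Columns: Hi/k, Hi/h, Hi/g, Lo/k, Lo/h, Lo/g.
{DNpH, DNpT} → row (7,1) (7,1) (7,1) (7,1) (7,1) (7,1)
{DNqH} → row (1,1) (1,1) (1,1) (1,1) (1,1) (1,1)
{DNqT} → row (9,3) (9,3) (9,3) (9,3) (9,3) (9,3)
{DNtH, DNtT} → row (9,4) (9,4) (9,4) (9,4) (9,4) (9,4)
{DEpH, DEpT, DEqH, DEqT, DEtH, DEtT} → row (2,2) (8,0) (6,7) (4,6) (4,6) (4,6)
{WNpH, WNpT, WNqH, WNqT, WNtH, WNtT, WEpH, WEpT, WEqH, WEqT, WEtH, WEtT} → row (0,5) (0,5) (0,5) (0,5) (0,5) (0,5)
That's 6 distinct rows out of 24 strategies.

6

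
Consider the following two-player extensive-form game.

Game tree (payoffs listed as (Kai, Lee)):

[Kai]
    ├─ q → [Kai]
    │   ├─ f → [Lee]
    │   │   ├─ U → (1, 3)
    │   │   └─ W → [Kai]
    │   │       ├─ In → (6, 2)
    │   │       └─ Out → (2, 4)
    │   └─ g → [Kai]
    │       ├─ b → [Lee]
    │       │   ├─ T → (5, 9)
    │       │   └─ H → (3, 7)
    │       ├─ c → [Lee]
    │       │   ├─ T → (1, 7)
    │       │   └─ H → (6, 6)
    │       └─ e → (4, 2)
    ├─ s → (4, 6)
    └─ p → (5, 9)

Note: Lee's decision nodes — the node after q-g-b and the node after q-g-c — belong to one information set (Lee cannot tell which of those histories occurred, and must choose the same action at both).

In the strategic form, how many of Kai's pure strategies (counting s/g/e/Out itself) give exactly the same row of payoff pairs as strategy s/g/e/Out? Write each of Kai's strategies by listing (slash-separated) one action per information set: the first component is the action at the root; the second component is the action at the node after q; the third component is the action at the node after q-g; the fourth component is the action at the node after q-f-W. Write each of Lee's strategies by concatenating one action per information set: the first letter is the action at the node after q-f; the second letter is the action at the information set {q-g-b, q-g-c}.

Row for s/g/e/Out (columns UT, UH, WT, WH): (4,6) (4,6) (4,6) (4,6).
Under s/g/e/Out, Kai's choice at the node after q and at the node after q-g and at the node after q-f-W can never be reached regardless of what Lee does, so varying those choices leaves every outcome unchanged.
Holding the reachable choices fixed and varying the unreachable ones freely already gives 2 × 3 × 2 = 12 equivalent strategies.
No other strategy reproduces this row, so those 12 are the full class: s/f/b/In, s/f/b/Out, s/f/c/In, s/f/c/Out, s/f/e/In, s/f/e/Out, s/g/b/In, s/g/b/Out, s/g/c/In, s/g/c/Out, s/g/e/In, s/g/e/Out.

12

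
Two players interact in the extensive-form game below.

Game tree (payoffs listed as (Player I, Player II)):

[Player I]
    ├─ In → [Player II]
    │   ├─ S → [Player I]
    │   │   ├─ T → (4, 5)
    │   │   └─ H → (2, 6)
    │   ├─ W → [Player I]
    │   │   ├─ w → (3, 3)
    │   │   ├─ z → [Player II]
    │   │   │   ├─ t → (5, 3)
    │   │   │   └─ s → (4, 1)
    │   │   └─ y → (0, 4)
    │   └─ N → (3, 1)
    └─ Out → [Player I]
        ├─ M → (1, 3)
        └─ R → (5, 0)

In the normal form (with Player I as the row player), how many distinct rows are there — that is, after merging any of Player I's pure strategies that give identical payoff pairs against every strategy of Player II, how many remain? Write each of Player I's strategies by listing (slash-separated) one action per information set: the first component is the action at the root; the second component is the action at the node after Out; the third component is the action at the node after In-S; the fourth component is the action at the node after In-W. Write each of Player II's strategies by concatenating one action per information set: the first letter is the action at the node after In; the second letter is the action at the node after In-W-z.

Player I has 24 pure strategies: In/M/T/w, In/M/T/z, In/M/T/y, In/M/H/w, In/M/H/z, In/M/H/y, In/R/T/w, In/R/T/z, In/R/T/y, In/R/H/w, In/R/H/z, In/R/H/y, Out/M/T/w, Out/M/T/z, Out/M/T/y, Out/M/H/w, Out/M/H/z, Out/M/H/y, Out/R/T/w, Out/R/T/z, Out/R/T/y, Out/R/H/w, Out/R/H/z, Out/R/H/y. Columns: St, Ss, Wt, Ws, Nt, Ns.
{In/M/T/w, In/R/T/w} → row (4,5) (4,5) (3,3) (3,3) (3,1) (3,1)
{In/M/T/z, In/R/T/z} → row (4,5) (4,5) (5,3) (4,1) (3,1) (3,1)
{In/M/T/y, In/R/T/y} → row (4,5) (4,5) (0,4) (0,4) (3,1) (3,1)
{In/M/H/w, In/R/H/w} → row (2,6) (2,6) (3,3) (3,3) (3,1) (3,1)
{In/M/H/z, In/R/H/z} → row (2,6) (2,6) (5,3) (4,1) (3,1) (3,1)
{In/M/H/y, In/R/H/y} → row (2,6) (2,6) (0,4) (0,4) (3,1) (3,1)
{Out/M/T/w, Out/M/T/z, Out/M/T/y, Out/M/H/w, Out/M/H/z, Out/M/H/y} → row (1,3) (1,3) (1,3) (1,3) (1,3) (1,3)
{Out/R/T/w, Out/R/T/z, Out/R/T/y, Out/R/H/w, Out/R/H/z, Out/R/H/y} → row (5,0) (5,0) (5,0) (5,0) (5,0) (5,0)
That's 8 distinct rows out of 24 strategies.

8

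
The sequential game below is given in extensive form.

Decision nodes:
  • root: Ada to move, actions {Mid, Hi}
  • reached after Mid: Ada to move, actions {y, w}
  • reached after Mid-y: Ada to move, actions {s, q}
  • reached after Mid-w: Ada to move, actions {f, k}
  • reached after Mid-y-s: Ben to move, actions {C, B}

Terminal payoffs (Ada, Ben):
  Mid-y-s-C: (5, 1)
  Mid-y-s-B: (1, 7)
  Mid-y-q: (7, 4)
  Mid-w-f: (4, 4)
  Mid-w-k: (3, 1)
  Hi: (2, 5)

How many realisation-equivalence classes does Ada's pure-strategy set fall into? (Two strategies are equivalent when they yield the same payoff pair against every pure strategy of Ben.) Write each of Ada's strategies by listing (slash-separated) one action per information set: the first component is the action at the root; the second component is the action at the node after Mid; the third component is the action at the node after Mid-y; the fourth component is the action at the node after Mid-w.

Ada has 16 pure strategies: Mid/y/s/f, Mid/y/s/k, Mid/y/q/f, Mid/y/q/k, Mid/w/s/f, Mid/w/s/k, Mid/w/q/f, Mid/w/q/k, Hi/y/s/f, Hi/y/s/k, Hi/y/q/f, Hi/y/q/k, Hi/w/s/f, Hi/w/s/k, Hi/w/q/f, Hi/w/q/k. Columns: C, B.
{Mid/y/s/f, Mid/y/s/k} → row (5,1) (1,7)
{Mid/y/q/f, Mid/y/q/k} → row (7,4) (7,4)
{Mid/w/s/f, Mid/w/q/f} → row (4,4) (4,4)
{Mid/w/s/k, Mid/w/q/k} → row (3,1) (3,1)
{Hi/y/s/f, Hi/y/s/k, Hi/y/q/f, Hi/y/q/k, Hi/w/s/f, Hi/w/s/k, Hi/w/q/f, Hi/w/q/k} → row (2,5) (2,5)
That's 5 distinct rows out of 16 strategies.

5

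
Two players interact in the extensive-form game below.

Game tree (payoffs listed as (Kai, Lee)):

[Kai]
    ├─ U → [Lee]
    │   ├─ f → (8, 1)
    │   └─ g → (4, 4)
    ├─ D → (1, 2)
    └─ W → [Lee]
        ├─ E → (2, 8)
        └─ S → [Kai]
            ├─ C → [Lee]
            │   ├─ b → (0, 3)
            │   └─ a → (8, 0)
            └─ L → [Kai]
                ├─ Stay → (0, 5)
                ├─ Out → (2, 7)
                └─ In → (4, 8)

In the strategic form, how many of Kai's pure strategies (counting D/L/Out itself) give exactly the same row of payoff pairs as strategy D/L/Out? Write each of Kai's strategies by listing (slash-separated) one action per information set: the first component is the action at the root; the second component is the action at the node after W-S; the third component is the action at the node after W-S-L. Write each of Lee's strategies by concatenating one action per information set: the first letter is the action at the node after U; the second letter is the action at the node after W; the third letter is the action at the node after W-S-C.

6

Row for D/L/Out (columns fEb, fEa, fSb, fSa, gEb, gEa, gSb, gSa): (1,2) (1,2) (1,2) (1,2) (1,2) (1,2) (1,2) (1,2).
Under D/L/Out, Kai's choice at the node after W-S and at the node after W-S-L can never be reached regardless of what Lee does, so varying those choices leaves every outcome unchanged.
Holding the reachable choices fixed and varying the unreachable ones freely already gives 2 × 3 = 6 equivalent strategies.
No other strategy reproduces this row, so those 6 are the full class: D/C/Stay, D/C/Out, D/C/In, D/L/Stay, D/L/Out, D/L/In.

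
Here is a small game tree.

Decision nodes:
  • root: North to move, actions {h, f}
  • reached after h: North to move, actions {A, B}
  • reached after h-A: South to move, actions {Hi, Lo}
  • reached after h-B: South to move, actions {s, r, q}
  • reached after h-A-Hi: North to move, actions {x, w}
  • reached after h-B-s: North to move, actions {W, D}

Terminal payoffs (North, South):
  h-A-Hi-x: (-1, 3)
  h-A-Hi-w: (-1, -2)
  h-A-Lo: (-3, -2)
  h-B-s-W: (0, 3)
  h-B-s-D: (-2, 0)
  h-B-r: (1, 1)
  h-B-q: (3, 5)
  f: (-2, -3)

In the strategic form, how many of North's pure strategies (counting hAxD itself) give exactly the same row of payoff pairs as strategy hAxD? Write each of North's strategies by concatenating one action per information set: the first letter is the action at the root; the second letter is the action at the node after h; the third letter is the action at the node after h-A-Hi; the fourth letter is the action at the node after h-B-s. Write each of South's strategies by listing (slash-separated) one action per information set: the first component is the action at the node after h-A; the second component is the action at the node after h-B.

2

Row for hAxD (columns Hi/s, Hi/r, Hi/q, Lo/s, Lo/r, Lo/q): (-1,3) (-1,3) (-1,3) (-3,-2) (-3,-2) (-3,-2).
Under hAxD, North's choice at the node after h-B-s can never be reached regardless of what South does, so varying those choices leaves every outcome unchanged.
Holding the reachable choices fixed and varying the unreachable one freely already gives 2 equivalent strategies.
No other strategy reproduces this row, so those 2 are the full class: hAxW, hAxD.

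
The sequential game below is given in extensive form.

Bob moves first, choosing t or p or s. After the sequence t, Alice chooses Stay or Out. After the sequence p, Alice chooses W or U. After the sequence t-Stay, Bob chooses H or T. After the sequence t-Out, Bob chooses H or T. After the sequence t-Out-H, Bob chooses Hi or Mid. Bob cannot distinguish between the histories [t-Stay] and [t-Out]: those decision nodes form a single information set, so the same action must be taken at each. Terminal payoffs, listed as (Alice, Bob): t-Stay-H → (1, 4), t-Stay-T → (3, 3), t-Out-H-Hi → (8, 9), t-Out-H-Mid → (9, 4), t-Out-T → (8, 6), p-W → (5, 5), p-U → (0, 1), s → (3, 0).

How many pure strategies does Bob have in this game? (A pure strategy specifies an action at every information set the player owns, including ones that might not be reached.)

Bob owns the root with actions {t, p, s} — three choices.
Bob owns the information set {t-Stay, t-Out} with actions {H, T} — two choices.
Bob owns the node after t-Out-H with actions {Hi, Mid} — two choices.
A pure strategy fixes one action at each information set independently, so the count is the product 3 × 2 × 2 = 12.
(For reference, Alice has 4 pure strategies, giving a 12×4 normal-form matrix.)

12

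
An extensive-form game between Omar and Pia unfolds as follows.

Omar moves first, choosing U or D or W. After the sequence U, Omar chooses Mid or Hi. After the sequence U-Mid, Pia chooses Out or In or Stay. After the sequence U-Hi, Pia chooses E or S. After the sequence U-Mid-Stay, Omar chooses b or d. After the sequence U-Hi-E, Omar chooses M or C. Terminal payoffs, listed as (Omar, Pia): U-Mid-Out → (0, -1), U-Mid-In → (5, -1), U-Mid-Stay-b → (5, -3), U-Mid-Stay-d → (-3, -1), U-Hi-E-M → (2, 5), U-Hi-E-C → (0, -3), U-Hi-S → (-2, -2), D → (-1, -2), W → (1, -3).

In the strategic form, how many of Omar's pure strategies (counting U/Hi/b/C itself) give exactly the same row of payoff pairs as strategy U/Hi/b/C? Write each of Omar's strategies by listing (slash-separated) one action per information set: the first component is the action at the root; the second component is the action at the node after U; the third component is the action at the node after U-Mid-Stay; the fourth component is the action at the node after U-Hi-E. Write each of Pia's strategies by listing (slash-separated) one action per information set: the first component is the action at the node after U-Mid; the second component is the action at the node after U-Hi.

Row for U/Hi/b/C (columns Out/E, Out/S, In/E, In/S, Stay/E, Stay/S): (0,-3) (-2,-2) (0,-3) (-2,-2) (0,-3) (-2,-2).
Under U/Hi/b/C, Omar's choice at the node after U-Mid-Stay can never be reached regardless of what Pia does, so varying those choices leaves every outcome unchanged.
Holding the reachable choices fixed and varying the unreachable one freely already gives 2 equivalent strategies.
No other strategy reproduces this row, so those 2 are the full class: U/Hi/b/C, U/Hi/d/C.

2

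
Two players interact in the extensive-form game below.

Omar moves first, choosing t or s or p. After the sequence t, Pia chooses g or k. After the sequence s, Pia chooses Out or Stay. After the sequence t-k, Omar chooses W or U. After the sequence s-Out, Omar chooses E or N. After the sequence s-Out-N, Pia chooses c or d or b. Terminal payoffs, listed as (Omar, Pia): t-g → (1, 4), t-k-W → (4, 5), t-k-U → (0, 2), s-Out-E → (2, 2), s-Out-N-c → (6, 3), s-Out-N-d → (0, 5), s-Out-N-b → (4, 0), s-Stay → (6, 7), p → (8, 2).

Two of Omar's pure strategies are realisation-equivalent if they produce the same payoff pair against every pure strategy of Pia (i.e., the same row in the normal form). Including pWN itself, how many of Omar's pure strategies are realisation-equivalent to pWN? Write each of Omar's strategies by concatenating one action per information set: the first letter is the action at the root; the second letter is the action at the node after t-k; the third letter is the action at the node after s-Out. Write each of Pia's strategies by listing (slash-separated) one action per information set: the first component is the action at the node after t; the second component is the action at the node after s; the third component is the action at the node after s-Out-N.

Row for pWN (columns g/Out/c, g/Out/d, g/Out/b, g/Stay/c, g/Stay/d, g/Stay/b, k/Out/c, k/Out/d, k/Out/b, k/Stay/c, k/Stay/d, k/Stay/b): (8,2) (8,2) (8,2) (8,2) (8,2) (8,2) (8,2) (8,2) (8,2) (8,2) (8,2) (8,2).
Under pWN, Omar's choice at the node after t-k and at the node after s-Out can never be reached regardless of what Pia does, so varying those choices leaves every outcome unchanged.
Holding the reachable choices fixed and varying the unreachable ones freely already gives 2 × 2 = 4 equivalent strategies.
No other strategy reproduces this row, so those 4 are the full class: pWE, pWN, pUE, pUN.

4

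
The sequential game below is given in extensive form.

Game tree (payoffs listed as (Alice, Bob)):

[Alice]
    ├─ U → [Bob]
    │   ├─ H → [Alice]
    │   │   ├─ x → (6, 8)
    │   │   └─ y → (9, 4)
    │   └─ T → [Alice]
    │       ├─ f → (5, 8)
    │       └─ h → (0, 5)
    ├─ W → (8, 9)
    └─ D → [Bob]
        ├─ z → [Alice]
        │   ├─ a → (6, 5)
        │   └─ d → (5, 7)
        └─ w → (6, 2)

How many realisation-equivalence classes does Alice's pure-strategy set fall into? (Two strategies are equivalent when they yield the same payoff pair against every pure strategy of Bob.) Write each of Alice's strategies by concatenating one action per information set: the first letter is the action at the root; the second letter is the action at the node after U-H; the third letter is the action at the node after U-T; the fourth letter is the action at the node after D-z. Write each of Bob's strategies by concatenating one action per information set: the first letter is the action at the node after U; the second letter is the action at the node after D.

7

Alice has 24 pure strategies: Uxfa, Uxfd, Uxha, Uxhd, Uyfa, Uyfd, Uyha, Uyhd, Wxfa, Wxfd, Wxha, Wxhd, Wyfa, Wyfd, Wyha, Wyhd, Dxfa, Dxfd, Dxha, Dxhd, Dyfa, Dyfd, Dyha, Dyhd. Columns: Hz, Hw, Tz, Tw.
{Uxfa, Uxfd} → row (6,8) (6,8) (5,8) (5,8)
{Uxha, Uxhd} → row (6,8) (6,8) (0,5) (0,5)
{Uyfa, Uyfd} → row (9,4) (9,4) (5,8) (5,8)
{Uyha, Uyhd} → row (9,4) (9,4) (0,5) (0,5)
{Wxfa, Wxfd, Wxha, Wxhd, Wyfa, Wyfd, Wyha, Wyhd} → row (8,9) (8,9) (8,9) (8,9)
{Dxfa, Dxha, Dyfa, Dyha} → row (6,5) (6,2) (6,5) (6,2)
{Dxfd, Dxhd, Dyfd, Dyhd} → row (5,7) (6,2) (5,7) (6,2)
That's 7 distinct rows out of 24 strategies.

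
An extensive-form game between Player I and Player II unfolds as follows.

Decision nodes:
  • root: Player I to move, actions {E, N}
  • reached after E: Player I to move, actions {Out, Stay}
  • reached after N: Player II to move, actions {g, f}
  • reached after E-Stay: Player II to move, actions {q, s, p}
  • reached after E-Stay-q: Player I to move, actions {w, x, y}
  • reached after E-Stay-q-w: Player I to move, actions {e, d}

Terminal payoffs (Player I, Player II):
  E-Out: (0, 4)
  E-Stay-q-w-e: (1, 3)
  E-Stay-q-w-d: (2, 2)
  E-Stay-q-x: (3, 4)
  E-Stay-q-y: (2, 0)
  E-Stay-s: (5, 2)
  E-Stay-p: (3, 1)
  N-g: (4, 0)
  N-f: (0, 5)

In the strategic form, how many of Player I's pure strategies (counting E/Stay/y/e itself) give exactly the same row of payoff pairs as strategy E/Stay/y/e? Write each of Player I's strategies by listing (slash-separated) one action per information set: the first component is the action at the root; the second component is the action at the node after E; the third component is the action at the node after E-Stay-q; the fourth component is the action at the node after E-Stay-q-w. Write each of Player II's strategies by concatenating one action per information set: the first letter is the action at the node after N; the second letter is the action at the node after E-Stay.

2

Row for E/Stay/y/e (columns gq, gs, gp, fq, fs, fp): (2,0) (5,2) (3,1) (2,0) (5,2) (3,1).
Under E/Stay/y/e, Player I's choice at the node after E-Stay-q-w can never be reached regardless of what Player II does, so varying those choices leaves every outcome unchanged.
Holding the reachable choices fixed and varying the unreachable one freely already gives 2 equivalent strategies.
No other strategy reproduces this row, so those 2 are the full class: E/Stay/y/e, E/Stay/y/d.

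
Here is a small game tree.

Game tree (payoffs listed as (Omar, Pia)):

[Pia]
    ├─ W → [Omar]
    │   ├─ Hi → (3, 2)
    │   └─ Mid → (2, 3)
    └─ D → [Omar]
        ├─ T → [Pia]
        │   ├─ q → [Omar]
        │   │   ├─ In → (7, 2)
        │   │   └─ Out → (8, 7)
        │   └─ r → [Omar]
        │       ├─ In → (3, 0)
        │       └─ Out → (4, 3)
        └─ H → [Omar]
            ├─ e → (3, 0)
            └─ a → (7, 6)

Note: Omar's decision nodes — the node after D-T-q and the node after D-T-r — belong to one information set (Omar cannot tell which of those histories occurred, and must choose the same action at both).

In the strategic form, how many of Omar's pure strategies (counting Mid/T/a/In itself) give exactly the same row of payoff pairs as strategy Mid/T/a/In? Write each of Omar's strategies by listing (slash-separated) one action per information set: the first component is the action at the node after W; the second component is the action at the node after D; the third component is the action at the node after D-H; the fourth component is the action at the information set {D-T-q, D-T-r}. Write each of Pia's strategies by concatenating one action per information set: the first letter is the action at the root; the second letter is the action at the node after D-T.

Row for Mid/T/a/In (columns Wq, Wr, Dq, Dr): (2,3) (2,3) (7,2) (3,0).
Under Mid/T/a/In, Omar's choice at the node after D-H can never be reached regardless of what Pia does, so varying those choices leaves every outcome unchanged.
Holding the reachable choices fixed and varying the unreachable one freely already gives 2 equivalent strategies.
No other strategy reproduces this row, so those 2 are the full class: Mid/T/e/In, Mid/T/a/In.

2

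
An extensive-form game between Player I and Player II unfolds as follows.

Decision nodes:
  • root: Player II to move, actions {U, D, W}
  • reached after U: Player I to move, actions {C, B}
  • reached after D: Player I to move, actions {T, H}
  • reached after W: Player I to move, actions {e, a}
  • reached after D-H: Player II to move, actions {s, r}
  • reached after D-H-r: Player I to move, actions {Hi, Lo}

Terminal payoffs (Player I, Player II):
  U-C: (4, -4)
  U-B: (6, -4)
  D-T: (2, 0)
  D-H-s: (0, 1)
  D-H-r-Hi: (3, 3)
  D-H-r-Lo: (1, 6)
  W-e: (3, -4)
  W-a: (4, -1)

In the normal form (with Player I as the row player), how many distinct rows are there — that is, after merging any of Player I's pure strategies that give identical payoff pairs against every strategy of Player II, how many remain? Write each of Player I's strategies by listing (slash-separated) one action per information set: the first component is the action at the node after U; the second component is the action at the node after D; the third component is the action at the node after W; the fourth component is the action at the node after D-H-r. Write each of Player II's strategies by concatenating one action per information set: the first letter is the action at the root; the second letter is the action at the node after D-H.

12

Player I has 16 pure strategies: C/T/e/Hi, C/T/e/Lo, C/T/a/Hi, C/T/a/Lo, C/H/e/Hi, C/H/e/Lo, C/H/a/Hi, C/H/a/Lo, B/T/e/Hi, B/T/e/Lo, B/T/a/Hi, B/T/a/Lo, B/H/e/Hi, B/H/e/Lo, B/H/a/Hi, B/H/a/Lo. Columns: Us, Ur, Ds, Dr, Ws, Wr.
{C/T/e/Hi, C/T/e/Lo} → row (4,-4) (4,-4) (2,0) (2,0) (3,-4) (3,-4)
{C/T/a/Hi, C/T/a/Lo} → row (4,-4) (4,-4) (2,0) (2,0) (4,-1) (4,-1)
{C/H/e/Hi} → row (4,-4) (4,-4) (0,1) (3,3) (3,-4) (3,-4)
{C/H/e/Lo} → row (4,-4) (4,-4) (0,1) (1,6) (3,-4) (3,-4)
{C/H/a/Hi} → row (4,-4) (4,-4) (0,1) (3,3) (4,-1) (4,-1)
{C/H/a/Lo} → row (4,-4) (4,-4) (0,1) (1,6) (4,-1) (4,-1)
{B/T/e/Hi, B/T/e/Lo} → row (6,-4) (6,-4) (2,0) (2,0) (3,-4) (3,-4)
{B/T/a/Hi, B/T/a/Lo} → row (6,-4) (6,-4) (2,0) (2,0) (4,-1) (4,-1)
{B/H/e/Hi} → row (6,-4) (6,-4) (0,1) (3,3) (3,-4) (3,-4)
{B/H/e/Lo} → row (6,-4) (6,-4) (0,1) (1,6) (3,-4) (3,-4)
{B/H/a/Hi} → row (6,-4) (6,-4) (0,1) (3,3) (4,-1) (4,-1)
{B/H/a/Lo} → row (6,-4) (6,-4) (0,1) (1,6) (4,-1) (4,-1)
That's 12 distinct rows out of 16 strategies.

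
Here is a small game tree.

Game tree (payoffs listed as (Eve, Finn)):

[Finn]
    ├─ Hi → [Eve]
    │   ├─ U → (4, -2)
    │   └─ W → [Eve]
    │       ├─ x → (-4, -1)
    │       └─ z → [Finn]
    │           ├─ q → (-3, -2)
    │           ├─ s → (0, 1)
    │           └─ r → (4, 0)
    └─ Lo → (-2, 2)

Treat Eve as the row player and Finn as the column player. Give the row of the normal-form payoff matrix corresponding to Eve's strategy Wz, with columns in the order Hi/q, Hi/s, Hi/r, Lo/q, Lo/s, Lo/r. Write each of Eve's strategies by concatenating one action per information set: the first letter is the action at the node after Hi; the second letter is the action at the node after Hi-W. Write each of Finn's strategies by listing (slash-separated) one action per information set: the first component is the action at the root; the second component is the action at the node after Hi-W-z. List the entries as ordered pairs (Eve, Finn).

(-3,-2) (0,1) (4,0) (-2,2) (-2,2) (-2,2)

vs Hi/q: Finn plays Hi → Eve plays W at [Hi] → Eve plays z at [Hi-W] → Finn plays q at [Hi-W-z] → (-3, -2)
vs Hi/s: Finn plays Hi → Eve plays W at [Hi] → Eve plays z at [Hi-W] → Finn plays s at [Hi-W-z] → (0, 1)
vs Hi/r: Finn plays Hi → Eve plays W at [Hi] → Eve plays z at [Hi-W] → Finn plays r at [Hi-W-z] → (4, 0)
vs Lo/q: Finn plays Lo → (-2, 2)
vs Lo/s: Finn plays Lo → (-2, 2)
vs Lo/r: Finn plays Lo → (-2, 2)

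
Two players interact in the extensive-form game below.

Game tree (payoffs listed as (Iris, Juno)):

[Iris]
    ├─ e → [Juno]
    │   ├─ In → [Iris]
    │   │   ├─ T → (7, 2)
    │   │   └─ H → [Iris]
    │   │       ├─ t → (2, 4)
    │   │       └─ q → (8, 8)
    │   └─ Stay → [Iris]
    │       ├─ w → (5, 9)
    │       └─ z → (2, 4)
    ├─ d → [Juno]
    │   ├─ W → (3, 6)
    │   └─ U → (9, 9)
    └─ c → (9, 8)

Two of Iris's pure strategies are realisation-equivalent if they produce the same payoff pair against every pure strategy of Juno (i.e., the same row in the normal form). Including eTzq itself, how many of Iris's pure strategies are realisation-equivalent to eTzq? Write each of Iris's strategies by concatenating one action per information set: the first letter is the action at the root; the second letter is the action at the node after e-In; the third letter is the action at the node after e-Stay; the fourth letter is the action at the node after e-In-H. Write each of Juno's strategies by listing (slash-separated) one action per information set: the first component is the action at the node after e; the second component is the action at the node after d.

Row for eTzq (columns In/W, In/U, Stay/W, Stay/U): (7,2) (7,2) (2,4) (2,4).
Under eTzq, Iris's choice at the node after e-In-H can never be reached regardless of what Juno does, so varying those choices leaves every outcome unchanged.
Holding the reachable choices fixed and varying the unreachable one freely already gives 2 equivalent strategies.
No other strategy reproduces this row, so those 2 are the full class: eTzt, eTzq.

2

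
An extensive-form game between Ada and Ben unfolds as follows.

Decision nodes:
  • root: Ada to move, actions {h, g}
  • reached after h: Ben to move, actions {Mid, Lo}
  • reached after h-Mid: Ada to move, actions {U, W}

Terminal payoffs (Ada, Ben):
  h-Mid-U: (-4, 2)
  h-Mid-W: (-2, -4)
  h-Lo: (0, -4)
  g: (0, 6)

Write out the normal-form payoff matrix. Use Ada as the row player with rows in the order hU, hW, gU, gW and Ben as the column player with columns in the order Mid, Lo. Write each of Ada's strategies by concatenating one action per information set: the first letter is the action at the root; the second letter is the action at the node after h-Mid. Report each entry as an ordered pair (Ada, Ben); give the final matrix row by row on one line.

hU: (-4,2) (0,-4) | hW: (-2,-4) (0,-4) | gU: (0,6) (0,6) | gW: (0,6) (0,6)

          Mid       Lo
  hU   (-4,2)   (0,-4)
  hW  (-2,-4)   (0,-4)
  gU    (0,6)    (0,6)
  gW    (0,6)    (0,6)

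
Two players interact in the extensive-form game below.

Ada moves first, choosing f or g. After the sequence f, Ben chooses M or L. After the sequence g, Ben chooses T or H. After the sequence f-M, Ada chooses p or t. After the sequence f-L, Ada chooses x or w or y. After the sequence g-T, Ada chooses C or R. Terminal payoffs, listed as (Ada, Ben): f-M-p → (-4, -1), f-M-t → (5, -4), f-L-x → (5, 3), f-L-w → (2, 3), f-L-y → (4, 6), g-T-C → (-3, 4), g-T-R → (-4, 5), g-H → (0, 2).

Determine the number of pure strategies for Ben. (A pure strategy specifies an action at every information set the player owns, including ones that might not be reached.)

Ben owns the node after f with actions {M, L} — two choices.
Ben owns the node after g with actions {T, H} — two choices.
A pure strategy fixes one action at each information set independently, so the count is the product 2 × 2 = 4.
(For reference, Ada has 24 pure strategies, giving a 4×24 normal-form matrix.)

4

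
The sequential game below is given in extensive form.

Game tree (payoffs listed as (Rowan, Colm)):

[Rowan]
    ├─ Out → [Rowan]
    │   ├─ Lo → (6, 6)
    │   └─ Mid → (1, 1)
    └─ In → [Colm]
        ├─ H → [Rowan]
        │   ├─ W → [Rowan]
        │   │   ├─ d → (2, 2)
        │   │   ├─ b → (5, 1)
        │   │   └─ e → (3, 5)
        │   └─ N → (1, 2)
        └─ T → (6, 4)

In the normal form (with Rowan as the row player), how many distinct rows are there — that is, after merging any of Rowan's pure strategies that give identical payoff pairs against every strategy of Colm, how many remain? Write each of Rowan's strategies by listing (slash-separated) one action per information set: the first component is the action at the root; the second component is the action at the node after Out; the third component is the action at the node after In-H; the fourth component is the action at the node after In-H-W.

6

Rowan has 24 pure strategies: Out/Lo/W/d, Out/Lo/W/b, Out/Lo/W/e, Out/Lo/N/d, Out/Lo/N/b, Out/Lo/N/e, Out/Mid/W/d, Out/Mid/W/b, Out/Mid/W/e, Out/Mid/N/d, Out/Mid/N/b, Out/Mid/N/e, In/Lo/W/d, In/Lo/W/b, In/Lo/W/e, In/Lo/N/d, In/Lo/N/b, In/Lo/N/e, In/Mid/W/d, In/Mid/W/b, In/Mid/W/e, In/Mid/N/d, In/Mid/N/b, In/Mid/N/e. Columns: H, T.
{Out/Lo/W/d, Out/Lo/W/b, Out/Lo/W/e, Out/Lo/N/d, Out/Lo/N/b, Out/Lo/N/e} → row (6,6) (6,6)
{Out/Mid/W/d, Out/Mid/W/b, Out/Mid/W/e, Out/Mid/N/d, Out/Mid/N/b, Out/Mid/N/e} → row (1,1) (1,1)
{In/Lo/W/d, In/Mid/W/d} → row (2,2) (6,4)
{In/Lo/W/b, In/Mid/W/b} → row (5,1) (6,4)
{In/Lo/W/e, In/Mid/W/e} → row (3,5) (6,4)
{In/Lo/N/d, In/Lo/N/b, In/Lo/N/e, In/Mid/N/d, In/Mid/N/b, In/Mid/N/e} → row (1,2) (6,4)
That's 6 distinct rows out of 24 strategies.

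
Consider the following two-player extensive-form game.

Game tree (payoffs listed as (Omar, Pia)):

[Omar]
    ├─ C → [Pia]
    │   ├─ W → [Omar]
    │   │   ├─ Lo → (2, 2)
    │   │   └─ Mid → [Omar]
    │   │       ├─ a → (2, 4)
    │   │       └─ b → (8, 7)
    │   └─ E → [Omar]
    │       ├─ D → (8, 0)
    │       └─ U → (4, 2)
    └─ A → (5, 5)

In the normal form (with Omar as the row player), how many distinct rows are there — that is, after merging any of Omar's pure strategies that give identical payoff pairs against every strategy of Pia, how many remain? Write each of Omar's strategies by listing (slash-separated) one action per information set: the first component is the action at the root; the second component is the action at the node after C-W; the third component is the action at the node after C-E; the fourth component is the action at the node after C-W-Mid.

Omar has 16 pure strategies: C/Lo/D/a, C/Lo/D/b, C/Lo/U/a, C/Lo/U/b, C/Mid/D/a, C/Mid/D/b, C/Mid/U/a, C/Mid/U/b, A/Lo/D/a, A/Lo/D/b, A/Lo/U/a, A/Lo/U/b, A/Mid/D/a, A/Mid/D/b, A/Mid/U/a, A/Mid/U/b. Columns: W, E.
{C/Lo/D/a, C/Lo/D/b} → row (2,2) (8,0)
{C/Lo/U/a, C/Lo/U/b} → row (2,2) (4,2)
{C/Mid/D/a} → row (2,4) (8,0)
{C/Mid/D/b} → row (8,7) (8,0)
{C/Mid/U/a} → row (2,4) (4,2)
{C/Mid/U/b} → row (8,7) (4,2)
{A/Lo/D/a, A/Lo/D/b, A/Lo/U/a, A/Lo/U/b, A/Mid/D/a, A/Mid/D/b, A/Mid/U/a, A/Mid/U/b} → row (5,5) (5,5)
That's 7 distinct rows out of 16 strategies.

7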